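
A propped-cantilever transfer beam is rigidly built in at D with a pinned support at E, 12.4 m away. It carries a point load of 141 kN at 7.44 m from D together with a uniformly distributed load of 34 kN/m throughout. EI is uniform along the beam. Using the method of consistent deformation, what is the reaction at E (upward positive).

Release the roller at E. Primary structure: cantilever fixed at D.
Deflection at E on the released cantilever, summing each load's contribution:
  point load 141 at a = 7.44: Pa²(3L − a)/(6EI) = 38712/EI
  UDL 34: wL⁴/(8EI) = 100479/EI
  δ_0 = 139191/EI
Flexibility coefficient — unit upward force at E: δ_{EE} = L³/(3EI) = 635.5/EI.
Compatibility at E: δ_0 − R_E·δ_{EE} = 0, so R_E = 139191/635.5 = 219 kN.

R_E = 219 kN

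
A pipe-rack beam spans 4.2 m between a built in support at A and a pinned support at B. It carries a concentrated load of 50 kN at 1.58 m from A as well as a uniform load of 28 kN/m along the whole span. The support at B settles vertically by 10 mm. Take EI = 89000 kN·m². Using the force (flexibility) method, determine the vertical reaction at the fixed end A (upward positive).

R_A = 150.3 kN

Take the reaction at B as the redundant and release it; the primary structure is a cantilever fixed at A.
Primary-structure tip deflection at B by superposition:
  point load 50 at a = 1.58: Pa²(3L − a)/(6EI) = 229.3/EI
  UDL 28: wL⁴/(8EI) = 1089/EI
  δ_0 = 1318/EI
Flexibility coefficient — unit upward force at B: δ_{BB} = L³/(3EI) = 24.7/EI.
With EI = 89000 kN·m²: δ_0 = 0.014813 m and δ_{BB} = 0.000277 m/kN.
Compatibility — the beam at B must follow the support down by 0.01 m: δ_0 − R_B·δ_{BB} = 0.01, so R_B = (0.014813 − 0.01)/0.000277 = 17.34 kN.
Vertical equilibrium: R_A = ΣP − R_B = 167.6 − 17.34 = 150.3 kN.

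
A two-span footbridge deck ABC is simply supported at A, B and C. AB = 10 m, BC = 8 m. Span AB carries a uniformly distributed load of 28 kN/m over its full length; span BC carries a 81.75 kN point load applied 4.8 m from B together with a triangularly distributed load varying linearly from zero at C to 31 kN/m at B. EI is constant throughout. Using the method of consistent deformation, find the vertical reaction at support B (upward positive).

Insert a hinge at B; M_B is the redundant, and each span becomes simply supported.
Discontinuity in slope at B on the released structure — sum the simple-span end rotations:
  span AB: UDL 28: wL³/(24EI) = 1167/EI
  span BC: point load 81.75 at a = 4.8: Pab(L + b)/(6LEI) = 293/EI
  span BC: triangular load, peak 31: w₀L³/(45EI) = 352.7/EI
  relative rotation θ_0 = (1167 + 645.7)/EI = 1812/EI
A unit hogging moment at B produces rotation L₁/(3EI) + L₂/(3EI) = 6/EI.
Slope continuity at B: θ_0 = M_B·6/EI, so M_B = 1812/6 = 302.1 kN·m (hogging).
Span AB, ΣM about A with M_B applied at B: R_B^{AB}·10 = 1400 + 302.1, so R_B^{AB} = 170.2 kN and R_A = 280 − 170.2 = 109.8 kN.
Span BC, ΣM about C: R_B^{BC}·8 = 922.9 + 302.1, so R_B^{BC} = 153.1 kN and R_C = 205.8 − 153.1 = 52.63 kN.
R_B = 170.2 + 153.1 = 323.3 kN.

R_B = 323.3 kN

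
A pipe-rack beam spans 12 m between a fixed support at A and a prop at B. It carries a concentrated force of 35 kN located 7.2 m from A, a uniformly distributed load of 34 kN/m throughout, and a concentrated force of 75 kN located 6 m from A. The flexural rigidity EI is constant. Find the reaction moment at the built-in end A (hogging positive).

Choose R_B as the redundant. The primary structure is the cantilever fixed at A.
Downward deflection at the released point B due to the loads:
  point load 35 at a = 7.2: Pa²(3L − a)/(6EI) = 8709/EI
  UDL 34: wL⁴/(8EI) = 88128/EI
  point load 75 at a = 6: Pa²(3L − a)/(6EI) = 13500/EI
  δ_0 = 110337/EI
Flexibility coefficient — unit upward force at B: δ_{BB} = L³/(3EI) = 576/EI.
The prop prevents deflection at B: R_B = δ_0/δ_{BB} = 110337/576 = 191.6 kN.
Moment equilibrium about A: M_A = Σ(load moments about A) − R_B·L = 3150 − 191.6×12 = 851.3 kN·m.

M_A = 851.3 kN·m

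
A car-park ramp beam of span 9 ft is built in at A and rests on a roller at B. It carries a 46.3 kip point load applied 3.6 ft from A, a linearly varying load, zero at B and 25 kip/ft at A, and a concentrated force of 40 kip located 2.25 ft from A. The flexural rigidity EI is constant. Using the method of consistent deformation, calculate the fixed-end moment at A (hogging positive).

M_A = 274.1 kip·ft

Choose R_B as the redundant. The primary structure is the cantilever fixed at A.
Downward deflection at the released point B due to the loads:
  point load 46.3 at a = 3.6: Pa²(3L − a)/(6EI) = 2340/EI
  triangular load, peak 25 at the fixed end: w₀L⁴/(30EI) = 5468/EI
  point load 40 at a = 2.25: Pa²(3L − a)/(6EI) = 835.3/EI
  δ_0 = 8643/EI
Flexibility coefficient — unit upward force at B: δ_{BB} = L³/(3EI) = 243/EI.
Compatibility at B: δ_0 − R_B·δ_{BB} = 0, so R_B = 8643/243 = 35.57 kip.
Moment equilibrium about A: M_A = Σ(load moments about A) − R_B·L = 594.2 − 35.57×9 = 274.1 kip·ft.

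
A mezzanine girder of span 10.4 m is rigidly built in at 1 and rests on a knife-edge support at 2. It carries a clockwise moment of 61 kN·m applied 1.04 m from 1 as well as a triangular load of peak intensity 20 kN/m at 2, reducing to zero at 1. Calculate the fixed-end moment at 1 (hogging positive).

Release the roller at 2. Primary structure: cantilever fixed at 1.
Primary-structure tip deflection at 2 by superposition:
  clockwise couple 61 at a = 1.04: M₀a(2L − a)/(2EI) = 626.8/EI
  triangular load, peak 20 at the free end: 11w₀L⁴/(120EI) = 21447/EI
  δ_0 = 22074/EI
Tip deflection under a unit load at 2: L³/(3EI) = 375/EI.
Compatibility at 2: δ_0 − R_2·δ_{22} = 0, so R_2 = 22074/375 = 58.87 kN.
Moment equilibrium about 1: M_1 = Σ(load moments about 1) − R_2·L = 782.1 − 58.87×10.4 = 169.8 kN·m.

M_1 = 169.8 kN·m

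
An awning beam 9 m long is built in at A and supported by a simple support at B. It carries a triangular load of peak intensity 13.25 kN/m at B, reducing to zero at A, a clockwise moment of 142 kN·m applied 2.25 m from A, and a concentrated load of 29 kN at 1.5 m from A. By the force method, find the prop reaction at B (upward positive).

Take the reaction at B as the redundant and release it; the primary structure is a cantilever fixed at A.
Downward deflection at the released point B due to the loads:
  triangular load, peak 13.25 at the free end: 11w₀L⁴/(120EI) = 7969/EI
  clockwise couple 142 at a = 2.25: M₀a(2L − a)/(2EI) = 2516/EI
  point load 29 at a = 1.5: Pa²(3L − a)/(6EI) = 277.3/EI
  δ_0 = 10762/EI
Tip deflection under a unit load at B: L³/(3EI) = 243/EI.
The prop prevents deflection at B: R_B = δ_0/δ_{BB} = 10762/243 = 44.29 kN.

R_B = 44.29 kN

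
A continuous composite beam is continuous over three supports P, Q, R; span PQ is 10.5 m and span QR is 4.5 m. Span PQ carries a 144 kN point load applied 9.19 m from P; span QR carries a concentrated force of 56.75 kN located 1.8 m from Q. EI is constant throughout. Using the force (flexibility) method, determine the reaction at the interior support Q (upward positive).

R_Q = 199.2 kN

Take M_Q as the redundant. Released structure: two simple spans PQ and QR with a hinge at Q.
Rotations at Q on the released spans (each span's end-slope, ×1/EI):
  span PQ: point load 144 at a = 9.19: Pab(L + a)/(6LEI) = 541.8/EI
  span QR: point load 56.75 at a = 1.8: Pab(L + b)/(6LEI) = 73.55/EI
  relative rotation θ_0 = (541.8 + 73.55)/EI = 615.4/EI
A unit hogging moment at Q produces rotation L₁/(3EI) + L₂/(3EI) = 5/EI.
Slope continuity at Q: θ_0 = M_Q·5/EI, so M_Q = 615.4/5 = 123.1 kN·m (hogging).
Span PQ, ΣM about P with M_Q applied at Q: R_Q^{PQ}·10.5 = 1323 + 123.1, so R_Q^{PQ} = 137.8 kN and R_P = 144 − 137.8 = 6.244 kN.
Span QR, ΣM about R: R_Q^{QR}·4.5 = 153.2 + 123.1, so R_Q^{QR} = 61.4 kN and R_R = 56.75 − 61.4 = -4.65 kN.
R_Q = 137.8 + 61.4 = 199.2 kN.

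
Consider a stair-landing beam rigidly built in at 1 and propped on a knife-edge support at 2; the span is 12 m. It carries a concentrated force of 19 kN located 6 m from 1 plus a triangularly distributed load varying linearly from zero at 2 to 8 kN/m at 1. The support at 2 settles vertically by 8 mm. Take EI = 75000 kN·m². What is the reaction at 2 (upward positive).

Release the roller at 2. Primary structure: cantilever fixed at 1.
Deflection at 2 on the released cantilever, summing each load's contribution:
  point load 19 at a = 6: Pa²(3L − a)/(6EI) = 3420/EI
  triangular load, peak 8 at the fixed end: w₀L⁴/(30EI) = 5530/EI
  δ_0 = 8950/EI
Flexibility coefficient — unit upward force at 2: δ_{22} = L³/(3EI) = 576/EI.
With EI = 75000 kN·m²: δ_0 = 0.11933 m and δ_{22} = 0.00768 m/kN.
Compatibility — the beam at 2 must follow the support down by 0.008 m: δ_0 − R_2·δ_{22} = 0.008, so R_2 = (0.11933 − 0.008)/0.00768 = 14.5 kN.

R_2 = 14.5 kN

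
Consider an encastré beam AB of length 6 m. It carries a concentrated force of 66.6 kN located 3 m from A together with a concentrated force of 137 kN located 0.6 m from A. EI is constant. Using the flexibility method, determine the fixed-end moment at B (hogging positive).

M_B = 57.35 kN·m

Take the two fixed-end moments M_A, M_B as redundants; the released structure is the simple span AB.
End rotations of the released simple span under the applied load (×1/EI):
  at A: point load 66.6 at a = 3: Pab(L + b)/(6LEI) = 149.8/EI
  at B: point load 66.6 at a = 3: Pab(L + a)/(6LEI) = 149.8/EI
  at A: point load 137 at a = 0.6: Pab(L + b)/(6LEI) = 140.6/EI
  at B: point load 137 at a = 0.6: Pab(L + a)/(6LEI) = 81.38/EI
  θ_A0 = 290.4/EI,  θ_B0 = 231.2/EI
Flexibility coefficients: a unit moment at one end gives L/(3EI) there and L/(6EI) at the far end, so f₁₁ = f₂₂ = 2/EI and f₁₂ = f₂₁ = 1/EI.
Compatibility — zero rotation at each built-in end:
  2 M_A + 1 M_B = 290.4
  1 M_A + 2 M_B = 231.2
Solving the pair gives M_A = 116.5 kN·m and M_B = 57.35 kN·m (hogging).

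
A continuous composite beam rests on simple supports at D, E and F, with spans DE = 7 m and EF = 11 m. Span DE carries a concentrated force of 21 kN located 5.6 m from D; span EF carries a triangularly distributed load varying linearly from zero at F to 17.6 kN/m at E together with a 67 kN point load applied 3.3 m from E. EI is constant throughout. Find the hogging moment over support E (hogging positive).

M_E = 175.4 kN·m

Release continuity at E by inserting a hinge; the redundant is the internal moment M_E. The primary structure is two simply-supported spans DE and EF.
Discontinuity in slope at E on the released structure — sum the simple-span end rotations:
  span DE: point load 21 at a = 5.6: Pab(L + a)/(6LEI) = 49.39/EI
  span EF: triangular load, peak 17.6: w₀L³/(45EI) = 520.6/EI
  span EF: point load 67 at a = 3.3: Pab(L + b)/(6LEI) = 482.4/EI
  relative rotation θ_0 = (49.39 + 1003)/EI = 1052/EI
A unit hogging moment at E produces rotation L₁/(3EI) + L₂/(3EI) = 6/EI.
Slope continuity at E: θ_0 = M_E·6/EI, so M_E = 1052/6 = 175.4 kN·m (hogging).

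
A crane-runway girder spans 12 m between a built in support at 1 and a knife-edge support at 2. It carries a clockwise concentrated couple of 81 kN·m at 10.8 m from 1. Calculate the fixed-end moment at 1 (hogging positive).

M_1 = -39.28 kN·m

Remove the prop at 2; the released (primary) structure is a cantilever built in at 1.
Primary-structure tip deflection at 2 by superposition:
  clockwise couple 81 at a = 10.8: M₀a(2L − a)/(2EI) = 5774/EI
Flexibility coefficient — unit upward force at 2: δ_{22} = L³/(3EI) = 576/EI.
Compatibility at 2: δ_0 − R_2·δ_{22} = 0, so R_2 = 5774/576 = 10.02 kN.
Moment equilibrium about 1: M_1 = Σ(load moments about 1) − R_2·L = 81 − 10.02×12 = -39.28 kN·m.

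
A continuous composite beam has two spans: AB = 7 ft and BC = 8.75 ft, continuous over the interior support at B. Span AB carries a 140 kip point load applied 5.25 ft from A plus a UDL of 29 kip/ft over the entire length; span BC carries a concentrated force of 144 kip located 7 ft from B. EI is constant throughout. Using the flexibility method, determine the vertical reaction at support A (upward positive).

Insert a hinge at B; M_B is the redundant, and each span becomes simply supported.
Rotations at B on the released spans (each span's end-slope, ×1/EI):
  span AB: point load 140 at a = 5.25: Pab(L + a)/(6LEI) = 375.2/EI
  span AB: UDL 29: wL³/(24EI) = 414.5/EI
  span BC: point load 144 at a = 7: Pab(L + b)/(6LEI) = 352.8/EI
  relative rotation θ_0 = (789.6 + 352.8)/EI = 1142/EI
A unit hogging moment at B produces rotation L₁/(3EI) + L₂/(3EI) = 5.25/EI.
Slope continuity at B: θ_0 = M_B·5.25/EI, so M_B = 1142/5.25 = 217.6 kip·ft (hogging).
Span AB, ΣM about A with M_B applied at B: R_B^{AB}·7 = 1446 + 217.6, so R_B^{AB} = 237.6 kip and R_A = 343 − 237.6 = 105.4 kip.

R_A = 105.4 kip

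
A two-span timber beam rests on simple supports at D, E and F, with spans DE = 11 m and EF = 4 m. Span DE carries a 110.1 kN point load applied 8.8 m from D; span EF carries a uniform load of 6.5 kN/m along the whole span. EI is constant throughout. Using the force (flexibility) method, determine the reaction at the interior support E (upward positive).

Release continuity at E by inserting a hinge; the redundant is the internal moment M_E. The primary structure is two simply-supported spans DE and EF.
Rotations at E on the released spans (each span's end-slope, ×1/EI):
  span DE: point load 110.1 at a = 8.8: Pab(L + a)/(6LEI) = 639.5/EI
  span EF: UDL 6.5: wL³/(24EI) = 17.33/EI
  relative rotation θ_0 = (639.5 + 17.33)/EI = 656.8/EI
A unit hogging moment at E produces rotation L₁/(3EI) + L₂/(3EI) = 5/EI.
Slope continuity at E: θ_0 = M_E·5/EI, so M_E = 656.8/5 = 131.4 kN·m (hogging).
Span DE, ΣM about D with M_E applied at E: R_E^{DE}·11 = 968.9 + 131.4, so R_E^{DE} = 100 kN and R_D = 110.1 − 100 = 10.08 kN.
Span EF, ΣM about F: R_E^{EF}·4 = 52 + 131.4, so R_E^{EF} = 45.84 kN and R_F = 26 − 45.84 = -19.84 kN.
R_E = 100 + 45.84 = 145.9 kN.

R_E = 145.9 kN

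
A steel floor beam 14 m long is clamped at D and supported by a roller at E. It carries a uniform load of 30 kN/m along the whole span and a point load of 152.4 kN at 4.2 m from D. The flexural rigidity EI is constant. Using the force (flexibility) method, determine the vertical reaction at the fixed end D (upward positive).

Take the reaction at E as the redundant and release it; the primary structure is a cantilever fixed at D.
Free-end deflection of the primary structure under the applied loading (downward +):
  UDL 30: wL⁴/(8EI) = 144060/EI
  point load 152.4 at a = 4.2: Pa²(3L − a)/(6EI) = 16937/EI
  δ_0 = 160997/EI
Flexibility coefficient — unit upward force at E: δ_{EE} = L³/(3EI) = 914.7/EI.
Compatibility at E: δ_0 − R_E·δ_{EE} = 0, so R_E = 160997/914.7 = 176 kN.
Vertical equilibrium: R_D = ΣP − R_E = 572.4 − 176 = 396.4 kN.

R_D = 396.4 kN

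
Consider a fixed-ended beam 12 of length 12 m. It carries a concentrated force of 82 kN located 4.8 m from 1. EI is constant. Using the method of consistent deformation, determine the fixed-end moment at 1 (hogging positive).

Release both end moments; the primary structure is a simply-supported span 12 with redundants M_1 and M_2.
End rotations of the released simple span under the applied load (×1/EI):
  at 1: point load 82 at a = 4.8: Pab(L + b)/(6LEI) = 755.7/EI
  at 2: point load 82 at a = 4.8: Pab(L + a)/(6LEI) = 661.2/EI
  θ_10 = 755.7/EI,  θ_20 = 661.2/EI
Flexibility coefficients: a unit moment at one end gives L/(3EI) there and L/(6EI) at the far end, so f₁₁ = f₂₂ = 4/EI and f₁₂ = f₂₁ = 2/EI.
Compatibility — zero rotation at each built-in end:
  4 M_1 + 2 M_2 = 755.7
  2 M_1 + 4 M_2 = 661.2
Solving the pair gives M_1 = 141.7 kN·m and M_2 = 94.46 kN·m (hogging).

M_1 = 141.7 kN·m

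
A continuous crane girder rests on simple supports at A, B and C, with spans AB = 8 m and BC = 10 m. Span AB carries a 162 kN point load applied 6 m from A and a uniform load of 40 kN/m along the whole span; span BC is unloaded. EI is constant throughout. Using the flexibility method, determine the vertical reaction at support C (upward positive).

R_C = -23.67 kN

Release continuity at B by inserting a hinge; the redundant is the internal moment M_B. The primary structure is two simply-supported spans AB and BC.
End slopes at the hinge B, treating each span as simply supported:
  span AB: point load 162 at a = 6: Pab(L + a)/(6LEI) = 567/EI
  span AB: UDL 40: wL³/(24EI) = 853.3/EI
  relative rotation θ_0 = (1420 + 0)/EI = 1420/EI
A unit hogging moment at B produces rotation L₁/(3EI) + L₂/(3EI) = 6/EI.
Compatibility: M_B·(L₁+L₂)/(3EI) = θ_0, giving M_B = 236.7 kN·m (hogging).
Span BC, ΣM about C: R_B^{BC}·10 = 0 + 236.7, so R_B^{BC} = 23.67 kN and R_C = 0 − 23.67 = -23.67 kN.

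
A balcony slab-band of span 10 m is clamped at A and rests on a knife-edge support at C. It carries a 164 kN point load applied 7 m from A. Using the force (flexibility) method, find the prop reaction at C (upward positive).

Release the roller at C. Primary structure: cantilever fixed at A.
Free-end deflection of the primary structure under the applied loading (downward +):
  point load 164 at a = 7: Pa²(3L − a)/(6EI) = 30805/EI
Tip deflection under a unit load at C: L³/(3EI) = 333.3/EI.
The prop prevents deflection at C: R_C = δ_0/δ_{CC} = 30805/333.3 = 92.41 kN.

R_C = 92.41 kN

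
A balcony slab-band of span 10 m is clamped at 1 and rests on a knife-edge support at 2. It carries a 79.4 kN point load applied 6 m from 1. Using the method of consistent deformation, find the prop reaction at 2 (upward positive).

Choose R_2 as the redundant. The primary structure is the cantilever fixed at 1.
Primary-structure tip deflection at 2 by superposition:
  point load 79.4 at a = 6: Pa²(3L − a)/(6EI) = 11434/EI
Tip deflection under a unit load at 2: L³/(3EI) = 333.3/EI.
The prop prevents deflection at 2: R_2 = δ_0/δ_{22} = 11434/333.3 = 34.3 kN.

R_2 = 34.3 kN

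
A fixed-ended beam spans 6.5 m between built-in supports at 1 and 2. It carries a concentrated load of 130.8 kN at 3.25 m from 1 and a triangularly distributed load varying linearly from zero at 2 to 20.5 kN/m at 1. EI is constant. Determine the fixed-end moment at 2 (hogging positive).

Release both end moments; the primary structure is a simply-supported span 12 with redundants M_1 and M_2.
End rotations of the released simple span under the applied load (×1/EI):
  at 1: point load 130.8 at a = 3.25: Pab(L + b)/(6LEI) = 345.4/EI
  at 2: point load 130.8 at a = 3.25: Pab(L + a)/(6LEI) = 345.4/EI
  at 1: triangular load, peak 20.5: w₀L³/(45EI) = 125.1/EI
  at 2: triangular load, peak 20.5: 7w₀L³/(360EI) = 109.5/EI
  θ_10 = 470.5/EI,  θ_20 = 454.9/EI
Flexibility coefficients: a unit moment at one end gives L/(3EI) there and L/(6EI) at the far end, so f₁₁ = f₂₂ = 2.167/EI and f₁₂ = f₂₁ = 1.083/EI.
Compatibility — zero rotation at each built-in end:
  2.167 M_1 + 1.083 M_2 = 470.5
  1.083 M_1 + 2.167 M_2 = 454.9
Solving the pair gives M_1 = 149.6 kN·m and M_2 = 135.1 kN·m (hogging).

M_2 = 135.1 kN·m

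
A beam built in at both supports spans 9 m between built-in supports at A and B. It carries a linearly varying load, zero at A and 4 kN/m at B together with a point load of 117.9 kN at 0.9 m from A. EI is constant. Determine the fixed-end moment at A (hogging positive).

Take the two fixed-end moments M_A, M_B as redundants; the released structure is the simple span AB.
Simple-span end rotations at A and B under the given loads:
  at A: triangular load, peak 4: 7w₀L³/(360EI) = 56.7/EI
  at B: triangular load, peak 4: w₀L³/(45EI) = 64.8/EI
  at A: point load 117.9 at a = 0.9: Pab(L + b)/(6LEI) = 272.2/EI
  at B: point load 117.9 at a = 0.9: Pab(L + a)/(6LEI) = 157.6/EI
  θ_A0 = 328.9/EI,  θ_B0 = 222.4/EI
Flexibility coefficients: a unit moment at one end gives L/(3EI) there and L/(6EI) at the far end, so f₁₁ = f₂₂ = 3/EI and f₁₂ = f₂₁ = 1.5/EI.
Compatibility — zero rotation at each built-in end:
  3 M_A + 1.5 M_B = 328.9
  1.5 M_A + 3 M_B = 222.4
Solving the pair gives M_A = 96.75 kN·m and M_B = 25.75 kN·m (hogging).

M_A = 96.75 kN·m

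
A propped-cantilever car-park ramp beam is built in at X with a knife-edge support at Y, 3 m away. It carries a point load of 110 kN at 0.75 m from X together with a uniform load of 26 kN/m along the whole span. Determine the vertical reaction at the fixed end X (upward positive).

Take the reaction at Y as the redundant and release it; the primary structure is a cantilever fixed at X.
Deflection at Y on the released cantilever, summing each load's contribution:
  point load 110 at a = 0.75: Pa²(3L − a)/(6EI) = 85.08/EI
  UDL 26: wL⁴/(8EI) = 263.2/EI
  δ_0 = 348.3/EI
Tip deflection under a unit load at Y: L³/(3EI) = 9/EI.
The prop prevents deflection at Y: R_Y = δ_0/δ_{YY} = 348.3/9 = 38.7 kN.
Vertical equilibrium: R_X = ΣP − R_Y = 188 − 38.7 = 149.3 kN.

R_X = 149.3 kN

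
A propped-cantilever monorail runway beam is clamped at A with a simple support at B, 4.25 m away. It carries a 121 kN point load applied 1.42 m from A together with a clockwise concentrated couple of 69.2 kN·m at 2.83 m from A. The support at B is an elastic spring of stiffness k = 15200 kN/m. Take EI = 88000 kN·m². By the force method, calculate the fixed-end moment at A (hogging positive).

Release the roller at B. Primary structure: cantilever fixed at A.
Deflection at B on the released cantilever, summing each load's contribution:
  point load 121 at a = 1.42: Pa²(3L − a)/(6EI) = 460.7/EI
  clockwise couple 69.2 at a = 2.83: M₀a(2L − a)/(2EI) = 555.2/EI
  δ_0 = 1016/EI
Flexibility coefficient — unit upward force at B: δ_{BB} = L³/(3EI) = 25.59/EI.
With EI = 88000 kN·m²: δ_0 = 0.011545 m and δ_{BB} = 0.000291 m/kN.
Compatibility — the spring shortens by R_B/k under the reaction it provides: δ_0 − R_B·δ_{BB} = R_B/k. With 1/k = 0.000066 m/kN, R_B = δ_0 / (δ_{BB} + 1/k) = 0.011545 / (0.000291 + 0.000066) = 32.38 kN.
Moment equilibrium about A: M_A = Σ(load moments about A) − R_B·L = 241 − 32.38×4.25 = 103.4 kN·m.

M_A = 103.4 kN·m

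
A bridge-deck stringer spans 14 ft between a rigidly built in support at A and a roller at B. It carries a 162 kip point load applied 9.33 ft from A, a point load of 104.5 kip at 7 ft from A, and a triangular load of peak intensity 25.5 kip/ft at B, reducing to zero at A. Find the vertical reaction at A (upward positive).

Remove the prop at B; the released (primary) structure is a cantilever built in at A.
Downward deflection at the released point B due to the loads:
  point load 162 at a = 9.33: Pa²(3L − a)/(6EI) = 76785/EI
  point load 104.5 at a = 7: Pa²(3L − a)/(6EI) = 29870/EI
  triangular load, peak 25.5 at the free end: 11w₀L⁴/(120EI) = 89797/EI
  δ_0 = 196452/EI
Flexibility coefficient — unit upward force at B: δ_{BB} = L³/(3EI) = 914.7/EI.
Compatibility at B: δ_0 − R_B·δ_{BB} = 0, so R_B = 196452/914.7 = 214.8 kip.
Vertical equilibrium: R_A = ΣP − R_B = 445 − 214.8 = 230.2 kip.

R_A = 230.2 kip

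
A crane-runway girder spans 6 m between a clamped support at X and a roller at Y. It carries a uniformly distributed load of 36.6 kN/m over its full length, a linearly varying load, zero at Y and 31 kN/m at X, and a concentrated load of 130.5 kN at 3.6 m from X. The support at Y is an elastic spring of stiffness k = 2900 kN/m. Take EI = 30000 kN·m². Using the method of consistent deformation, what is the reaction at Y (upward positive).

R_Y = 137.6 kN

Release the roller at Y. Primary structure: cantilever fixed at X.
Deflection at Y on the released cantilever, summing each load's contribution:
  UDL 36.6: wL⁴/(8EI) = 5929/EI
  triangular load, peak 31 at the fixed end: w₀L⁴/(30EI) = 1339/EI
  point load 130.5 at a = 3.6: Pa²(3L − a)/(6EI) = 4059/EI
  δ_0 = 11327/EI
Tip deflection under a unit load at Y: L³/(3EI) = 72/EI.
With EI = 30000 kN·m²: δ_0 = 0.37758 m and δ_{YY} = 0.0024 m/kN.
Compatibility — the spring shortens by R_Y/k under the reaction it provides: δ_0 − R_Y·δ_{YY} = R_Y/k. With 1/k = 0.000345 m/kN, R_Y = δ_0 / (δ_{YY} + 1/k) = 0.37758 / (0.0024 + 0.000345) = 137.6 kN.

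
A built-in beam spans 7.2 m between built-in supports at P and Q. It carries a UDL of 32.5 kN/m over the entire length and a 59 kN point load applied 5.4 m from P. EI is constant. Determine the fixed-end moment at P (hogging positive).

Release both end moments; the primary structure is a simply-supported span PQ with redundants M_P and M_Q.
On the primary (simply-supported) span, the end slopes from the loading are:
  at P: UDL 32.5: wL³/(24EI) = 505.4/EI
  at Q: UDL 32.5: wL³/(24EI) = 505.4/EI
  at P: point load 59 at a = 5.4: Pab(L + b)/(6LEI) = 119.5/EI
  at Q: point load 59 at a = 5.4: Pab(L + a)/(6LEI) = 167.3/EI
  θ_P0 = 624.9/EI,  θ_Q0 = 672.7/EI
Flexibility coefficients: a unit moment at one end gives L/(3EI) there and L/(6EI) at the far end, so f₁₁ = f₂₂ = 2.4/EI and f₁₂ = f₂₁ = 1.2/EI.
Compatibility — zero rotation at each built-in end:
  2.4 M_P + 1.2 M_Q = 624.9
  1.2 M_P + 2.4 M_Q = 672.7
Solving the pair gives M_P = 160.3 kN·m and M_Q = 200.1 kN·m (hogging).

M_P = 160.3 kN·m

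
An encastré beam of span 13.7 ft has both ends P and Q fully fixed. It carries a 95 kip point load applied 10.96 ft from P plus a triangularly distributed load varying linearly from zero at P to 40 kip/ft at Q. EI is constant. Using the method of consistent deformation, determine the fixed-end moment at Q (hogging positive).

Release both end moments; the primary structure is a simply-supported span PQ with redundants M_P and M_Q.
End rotations of the released simple span under the applied load (×1/EI):
  at P: point load 95 at a = 10.96: Pab(L + b)/(6LEI) = 570.6/EI
  at Q: point load 95 at a = 10.96: Pab(L + a)/(6LEI) = 855.9/EI
  at P: triangular load, peak 40: 7w₀L³/(360EI) = 2000/EI
  at Q: triangular load, peak 40: w₀L³/(45EI) = 2286/EI
  θ_P0 = 2571/EI,  θ_Q0 = 3142/EI
Flexibility coefficients: a unit moment at one end gives L/(3EI) there and L/(6EI) at the far end, so f₁₁ = f₂₂ = 4.567/EI and f₁₂ = f₂₁ = 2.283/EI.
Compatibility — zero rotation at each built-in end:
  4.567 M_P + 2.283 M_Q = 2571
  2.283 M_P + 4.567 M_Q = 3142
Solving the pair gives M_P = 291.9 kip·ft and M_Q = 542 kip·ft (hogging).

M_Q = 542 kip·ft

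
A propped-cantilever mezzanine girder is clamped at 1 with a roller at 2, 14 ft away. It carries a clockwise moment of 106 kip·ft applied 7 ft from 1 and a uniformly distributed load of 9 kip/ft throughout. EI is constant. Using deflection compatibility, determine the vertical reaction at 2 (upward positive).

Remove the prop at 2; the released (primary) structure is a cantilever built in at 1.
Primary-structure tip deflection at 2 by superposition:
  clockwise couple 106 at a = 7: M₀a(2L − a)/(2EI) = 7791/EI
  UDL 9: wL⁴/(8EI) = 43218/EI
  δ_0 = 51009/EI
Flexibility coefficient — unit upward force at 2: δ_{22} = L³/(3EI) = 914.7/EI.
Compatibility at 2: δ_0 − R_2·δ_{22} = 0, so R_2 = 51009/914.7 = 55.77 kip.

R_2 = 55.77 kip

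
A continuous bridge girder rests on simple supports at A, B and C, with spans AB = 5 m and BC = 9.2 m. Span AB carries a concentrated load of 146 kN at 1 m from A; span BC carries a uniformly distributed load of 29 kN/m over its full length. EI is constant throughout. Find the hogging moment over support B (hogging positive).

Take M_B as the redundant. Released structure: two simple spans AB and BC with a hinge at B.
Discontinuity in slope at B on the released structure — sum the simple-span end rotations:
  span AB: point load 146 at a = 1: Pab(L + a)/(6LEI) = 116.8/EI
  span BC: UDL 29: wL³/(24EI) = 940.9/EI
  relative rotation θ_0 = (116.8 + 940.9)/EI = 1058/EI
A unit hogging moment at B produces rotation L₁/(3EI) + L₂/(3EI) = 4.733/EI.
Compatibility: M_B·(L₁+L₂)/(3EI) = θ_0, giving M_B = 223.5 kN·m (hogging).

M_B = 223.5 kN·m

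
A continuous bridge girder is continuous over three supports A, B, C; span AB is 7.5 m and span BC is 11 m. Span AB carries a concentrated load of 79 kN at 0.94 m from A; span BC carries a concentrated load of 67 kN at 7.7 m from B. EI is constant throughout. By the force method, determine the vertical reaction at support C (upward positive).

R_C = 40.12 kN

Insert a hinge at B; M_B is the redundant, and each span becomes simply supported.
Discontinuity in slope at B on the released structure — sum the simple-span end rotations:
  span AB: point load 79 at a = 0.94: Pab(L + a)/(6LEI) = 91.37/EI
  span BC: point load 67 at a = 7.7: Pab(L + b)/(6LEI) = 368.9/EI
  relative rotation θ_0 = (91.37 + 368.9)/EI = 460.2/EI
A unit hogging moment at B produces rotation L₁/(3EI) + L₂/(3EI) = 6.167/EI.
Compatibility: M_B·(L₁+L₂)/(3EI) = θ_0, giving M_B = 74.63 kN·m (hogging).
Span BC, ΣM about C: R_B^{BC}·11 = 221.1 + 74.63, so R_B^{BC} = 26.88 kN and R_C = 67 − 26.88 = 40.12 kN.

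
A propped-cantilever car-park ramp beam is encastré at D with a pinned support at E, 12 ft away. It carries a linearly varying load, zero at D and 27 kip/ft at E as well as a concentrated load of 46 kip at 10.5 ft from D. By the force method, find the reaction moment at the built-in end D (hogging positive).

Release the roller at E. Primary structure: cantilever fixed at D.
Deflection at E on the released cantilever, summing each load's contribution:
  triangular load, peak 27 at the free end: 11w₀L⁴/(120EI) = 51322/EI
  point load 46 at a = 10.5: Pa²(3L − a)/(6EI) = 21554/EI
  δ_0 = 72875/EI
Flexibility coefficient — unit upward force at E: δ_{EE} = L³/(3EI) = 576/EI.
Compatibility at E: δ_0 − R_E·δ_{EE} = 0, so R_E = 72875/576 = 126.5 kip.
Moment equilibrium about D: M_D = Σ(load moments about D) − R_E·L = 1779 − 126.5×12 = 260.8 kip·ft.

M_D = 260.8 kip·ft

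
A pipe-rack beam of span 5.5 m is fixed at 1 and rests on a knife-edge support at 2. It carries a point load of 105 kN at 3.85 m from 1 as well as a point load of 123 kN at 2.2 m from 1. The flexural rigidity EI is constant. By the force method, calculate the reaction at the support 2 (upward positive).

R_2 = 84.75 kN

Remove the prop at 2; the released (primary) structure is a cantilever built in at 1.
Free-end deflection of the primary structure under the applied loading (downward +):
  point load 105 at a = 3.85: Pa²(3L − a)/(6EI) = 3281/EI
  point load 123 at a = 2.2: Pa²(3L − a)/(6EI) = 1419/EI
  δ_0 = 4700/EI
Flexibility coefficient — unit upward force at 2: δ_{22} = L³/(3EI) = 55.46/EI.
The prop prevents deflection at 2: R_2 = δ_0/δ_{22} = 4700/55.46 = 84.75 kN.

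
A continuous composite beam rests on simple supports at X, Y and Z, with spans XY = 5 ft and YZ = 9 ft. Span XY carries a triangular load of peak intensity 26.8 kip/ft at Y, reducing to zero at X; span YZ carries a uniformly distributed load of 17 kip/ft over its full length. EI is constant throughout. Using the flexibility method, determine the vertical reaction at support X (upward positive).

R_X = -2.987 kip

Release continuity at Y by inserting a hinge; the redundant is the internal moment M_Y. The primary structure is two simply-supported spans XY and YZ.
Rotations at Y on the released spans (each span's end-slope, ×1/EI):
  span XY: triangular load, peak 26.8: w₀L³/(45EI) = 74.44/EI
  span YZ: UDL 17: wL³/(24EI) = 516.4/EI
  relative rotation θ_0 = (74.44 + 516.4)/EI = 590.8/EI
A unit hogging moment at Y produces rotation L₁/(3EI) + L₂/(3EI) = 4.667/EI.
Slope continuity at Y: θ_0 = M_Y·4.667/EI, so M_Y = 590.8/4.667 = 126.6 kip·ft (hogging).
Span XY, ΣM about X with M_Y applied at Y: R_Y^{XY}·5 = 223.3 + 126.6, so R_Y^{XY} = 69.99 kip and R_X = 67 − 69.99 = -2.987 kip.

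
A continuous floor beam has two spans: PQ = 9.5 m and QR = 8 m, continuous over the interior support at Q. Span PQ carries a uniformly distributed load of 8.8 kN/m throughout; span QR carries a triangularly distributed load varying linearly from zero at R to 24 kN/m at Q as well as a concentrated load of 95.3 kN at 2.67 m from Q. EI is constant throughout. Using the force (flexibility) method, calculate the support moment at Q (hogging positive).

Insert a hinge at Q; M_Q is the redundant, and each span becomes simply supported.
Rotations at Q on the released spans (each span's end-slope, ×1/EI):
  span PQ: UDL 8.8: wL³/(24EI) = 314.4/EI
  span QR: triangular load, peak 24: w₀L³/(45EI) = 273.1/EI
  span QR: point load 95.3 at a = 2.67: Pab(L + b)/(6LEI) = 376.6/EI
  relative rotation θ_0 = (314.4 + 649.7)/EI = 964.1/EI
A unit hogging moment at Q produces rotation L₁/(3EI) + L₂/(3EI) = 5.833/EI.
Compatibility: M_Q·(L₁+L₂)/(3EI) = θ_0, giving M_Q = 165.3 kN·m (hogging).

M_Q = 165.3 kN·m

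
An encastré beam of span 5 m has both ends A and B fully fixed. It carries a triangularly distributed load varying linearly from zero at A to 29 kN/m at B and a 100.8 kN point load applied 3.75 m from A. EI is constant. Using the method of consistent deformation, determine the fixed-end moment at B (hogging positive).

Release both end moments; the primary structure is a simply-supported span AB with redundants M_A and M_B.
End rotations of the released simple span under the applied load (×1/EI):
  at A: triangular load, peak 29: 7w₀L³/(360EI) = 70.49/EI
  at B: triangular load, peak 29: w₀L³/(45EI) = 80.56/EI
  at A: point load 100.8 at a = 3.75: Pab(L + b)/(6LEI) = 98.44/EI
  at B: point load 100.8 at a = 3.75: Pab(L + a)/(6LEI) = 137.8/EI
  θ_A0 = 168.9/EI,  θ_B0 = 218.4/EI
Flexibility coefficients: a unit moment at one end gives L/(3EI) there and L/(6EI) at the far end, so f₁₁ = f₂₂ = 1.667/EI and f₁₂ = f₂₁ = 0.8333/EI.
Compatibility — zero rotation at each built-in end:
  1.667 M_A + 0.8333 M_B = 168.9
  0.8333 M_A + 1.667 M_B = 218.4
Solving the pair gives M_A = 47.79 kN·m and M_B = 107.1 kN·m (hogging).

M_B = 107.1 kN·m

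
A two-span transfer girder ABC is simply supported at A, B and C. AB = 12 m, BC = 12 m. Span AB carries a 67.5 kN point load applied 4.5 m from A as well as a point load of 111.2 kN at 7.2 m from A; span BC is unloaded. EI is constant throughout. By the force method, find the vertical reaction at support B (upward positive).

Take M_B as the redundant. Released structure: two simple spans AB and BC with a hinge at B.
Discontinuity in slope at B on the released structure — sum the simple-span end rotations:
  span AB: point load 67.5 at a = 4.5: Pab(L + a)/(6LEI) = 522.1/EI
  span AB: point load 111.2 at a = 7.2: Pab(L + a)/(6LEI) = 1025/EI
  relative rotation θ_0 = (1547 + 0)/EI = 1547/EI
A unit hogging moment at B produces rotation L₁/(3EI) + L₂/(3EI) = 8/EI.
Slope continuity at B: θ_0 = M_B·8/EI, so M_B = 1547/8 = 193.4 kN·m (hogging).
Span AB, ΣM about A with M_B applied at B: R_B^{AB}·12 = 1104 + 193.4, so R_B^{AB} = 108.1 kN and R_A = 178.7 − 108.1 = 70.55 kN.
Span BC, ΣM about C: R_B^{BC}·12 = 0 + 193.4, so R_B^{BC} = 16.11 kN and R_C = 0 − 16.11 = -16.11 kN.
R_B = 108.1 + 16.11 = 124.3 kN.

R_B = 124.3 kN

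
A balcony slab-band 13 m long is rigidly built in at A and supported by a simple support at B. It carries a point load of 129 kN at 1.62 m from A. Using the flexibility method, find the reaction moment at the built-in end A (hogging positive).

M_A = 171.5 kN·m

Choose R_B as the redundant. The primary structure is the cantilever fixed at A.
Deflection at B on the released cantilever, summing each load's contribution:
  point load 129 at a = 1.62: Pa²(3L − a)/(6EI) = 2109/EI
Tip deflection under a unit load at B: L³/(3EI) = 732.3/EI.
The prop prevents deflection at B: R_B = δ_0/δ_{BB} = 2109/732.3 = 2.88 kN.
Moment equilibrium about A: M_A = Σ(load moments about A) − R_B·L = 209 − 2.88×13 = 171.5 kN·m.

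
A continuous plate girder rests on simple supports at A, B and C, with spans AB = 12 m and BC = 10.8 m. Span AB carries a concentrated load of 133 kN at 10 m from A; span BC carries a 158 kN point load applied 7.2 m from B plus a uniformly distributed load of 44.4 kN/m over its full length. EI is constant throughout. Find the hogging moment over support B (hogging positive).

Insert a hinge at B; M_B is the redundant, and each span becomes simply supported.
Rotations at B on the released spans (each span's end-slope, ×1/EI):
  span AB: point load 133 at a = 10: Pab(L + a)/(6LEI) = 812.8/EI
  span BC: point load 158 at a = 7.2: Pab(L + b)/(6LEI) = 910.1/EI
  span BC: UDL 44.4: wL³/(24EI) = 2330/EI
  relative rotation θ_0 = (812.8 + 3241)/EI = 4053/EI
A unit hogging moment at B produces rotation L₁/(3EI) + L₂/(3EI) = 7.6/EI.
Slope continuity at B: θ_0 = M_B·7.6/EI, so M_B = 4053/7.6 = 533.3 kN·m (hogging).

M_B = 533.3 kN·m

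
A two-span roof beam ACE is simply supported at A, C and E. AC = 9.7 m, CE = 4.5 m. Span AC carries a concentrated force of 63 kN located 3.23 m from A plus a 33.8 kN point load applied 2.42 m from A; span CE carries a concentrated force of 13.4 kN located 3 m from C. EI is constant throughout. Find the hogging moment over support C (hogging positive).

M_C = 90.82 kN·m

Take M_C as the redundant. Released structure: two simple spans AC and CE with a hinge at C.
End slopes at the hinge C, treating each span as simply supported:
  span AC: point load 63 at a = 3.23: Pab(L + a)/(6LEI) = 292.5/EI
  span AC: point load 33.8 at a = 2.42: Pab(L + a)/(6LEI) = 124/EI
  span CE: point load 13.4 at a = 3: Pab(L + b)/(6LEI) = 13.4/EI
  relative rotation θ_0 = (416.5 + 13.4)/EI = 429.9/EI
A unit hogging moment at C produces rotation L₁/(3EI) + L₂/(3EI) = 4.733/EI.
Slope continuity at C: θ_0 = M_C·4.733/EI, so M_C = 429.9/4.733 = 90.82 kN·m (hogging).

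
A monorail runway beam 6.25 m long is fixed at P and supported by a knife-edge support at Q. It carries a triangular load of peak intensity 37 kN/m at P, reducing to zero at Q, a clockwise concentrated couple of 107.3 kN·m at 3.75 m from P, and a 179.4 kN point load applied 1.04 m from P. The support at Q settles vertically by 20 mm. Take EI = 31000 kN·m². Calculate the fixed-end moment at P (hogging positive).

M_P = 258.7 kN·m

Choose R_Q as the redundant. The primary structure is the cantilever fixed at P.
Downward deflection at the released point Q due to the loads:
  triangular load, peak 37 at the fixed end: w₀L⁴/(30EI) = 1882/EI
  clockwise couple 107.3 at a = 3.75: M₀a(2L − a)/(2EI) = 1760/EI
  point load 179.4 at a = 1.04: Pa²(3L − a)/(6EI) = 572.7/EI
  δ_0 = 4215/EI
Flexibility coefficient — unit upward force at Q: δ_{QQ} = L³/(3EI) = 81.38/EI.
With EI = 31000 kN·m²: δ_0 = 0.13597 m and δ_{QQ} = 0.002625 m/kN.
Compatibility — the beam at Q must follow the support down by 0.02 m: δ_0 − R_Q·δ_{QQ} = 0.02, so R_Q = (0.13597 − 0.02)/0.002625 = 44.18 kN.
Moment equilibrium about P: M_P = Σ(load moments about P) − R_Q·L = 534.8 − 44.18×6.25 = 258.7 kN·m.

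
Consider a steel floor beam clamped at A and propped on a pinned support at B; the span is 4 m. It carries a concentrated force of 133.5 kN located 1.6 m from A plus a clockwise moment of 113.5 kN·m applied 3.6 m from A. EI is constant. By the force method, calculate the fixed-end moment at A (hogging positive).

M_A = 47.48 kN·m

Release the roller at B. Primary structure: cantilever fixed at A.
Downward deflection at the released point B due to the loads:
  point load 133.5 at a = 1.6: Pa²(3L − a)/(6EI) = 592.4/EI
  clockwise couple 113.5 at a = 3.6: M₀a(2L − a)/(2EI) = 898.9/EI
  δ_0 = 1491/EI
Tip deflection under a unit load at B: L³/(3EI) = 21.33/EI.
Compatibility at B: δ_0 − R_B·δ_{BB} = 0, so R_B = 1491/21.33 = 69.9 kN.
Moment equilibrium about A: M_A = Σ(load moments about A) − R_B·L = 327.1 − 69.9×4 = 47.48 kN·m.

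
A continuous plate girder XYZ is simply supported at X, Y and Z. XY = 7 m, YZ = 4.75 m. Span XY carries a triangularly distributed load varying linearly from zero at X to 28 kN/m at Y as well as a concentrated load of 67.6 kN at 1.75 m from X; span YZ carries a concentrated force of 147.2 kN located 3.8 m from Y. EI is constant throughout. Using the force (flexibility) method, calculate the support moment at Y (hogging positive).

Insert a hinge at Y; M_Y is the redundant, and each span becomes simply supported.
Rotations at Y on the released spans (each span's end-slope, ×1/EI):
  span XY: triangular load, peak 28: w₀L³/(45EI) = 213.4/EI
  span XY: point load 67.6 at a = 1.75: Pab(L + a)/(6LEI) = 129.4/EI
  span YZ: point load 147.2 at a = 3.8: Pab(L + b)/(6LEI) = 106.3/EI
  relative rotation θ_0 = (342.8 + 106.3)/EI = 449.1/EI
A unit hogging moment at Y produces rotation L₁/(3EI) + L₂/(3EI) = 3.917/EI.
Slope continuity at Y: θ_0 = M_Y·3.917/EI, so M_Y = 449.1/3.917 = 114.7 kN·m (hogging).

M_Y = 114.7 kN·m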